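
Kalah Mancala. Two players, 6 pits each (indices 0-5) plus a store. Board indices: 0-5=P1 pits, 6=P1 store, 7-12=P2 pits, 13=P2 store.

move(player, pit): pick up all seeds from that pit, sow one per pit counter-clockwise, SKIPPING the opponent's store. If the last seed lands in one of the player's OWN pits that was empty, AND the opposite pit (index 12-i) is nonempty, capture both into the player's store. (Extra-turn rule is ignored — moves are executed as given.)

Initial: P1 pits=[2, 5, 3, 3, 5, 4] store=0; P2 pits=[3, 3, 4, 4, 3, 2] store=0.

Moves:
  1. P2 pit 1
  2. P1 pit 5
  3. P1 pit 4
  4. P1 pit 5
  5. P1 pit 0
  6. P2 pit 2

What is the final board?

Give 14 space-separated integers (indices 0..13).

Answer: 1 7 5 3 0 0 3 5 2 0 6 5 3 1

Derivation:
Move 1: P2 pit1 -> P1=[2,5,3,3,5,4](0) P2=[3,0,5,5,4,2](0)
Move 2: P1 pit5 -> P1=[2,5,3,3,5,0](1) P2=[4,1,6,5,4,2](0)
Move 3: P1 pit4 -> P1=[2,5,3,3,0,1](2) P2=[5,2,7,5,4,2](0)
Move 4: P1 pit5 -> P1=[2,5,3,3,0,0](3) P2=[5,2,7,5,4,2](0)
Move 5: P1 pit0 -> P1=[0,6,4,3,0,0](3) P2=[5,2,7,5,4,2](0)
Move 6: P2 pit2 -> P1=[1,7,5,3,0,0](3) P2=[5,2,0,6,5,3](1)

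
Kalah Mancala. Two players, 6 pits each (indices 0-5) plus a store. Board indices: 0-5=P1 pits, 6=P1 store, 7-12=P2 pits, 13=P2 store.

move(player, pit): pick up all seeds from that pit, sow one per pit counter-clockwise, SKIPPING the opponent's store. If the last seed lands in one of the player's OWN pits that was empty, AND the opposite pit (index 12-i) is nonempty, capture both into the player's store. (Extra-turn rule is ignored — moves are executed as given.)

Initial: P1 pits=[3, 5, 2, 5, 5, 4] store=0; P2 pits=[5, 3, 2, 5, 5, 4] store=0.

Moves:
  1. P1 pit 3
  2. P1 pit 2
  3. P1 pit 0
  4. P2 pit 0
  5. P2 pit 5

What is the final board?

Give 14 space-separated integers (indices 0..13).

Answer: 1 7 2 3 7 5 1 0 5 3 6 6 0 2

Derivation:
Move 1: P1 pit3 -> P1=[3,5,2,0,6,5](1) P2=[6,4,2,5,5,4](0)
Move 2: P1 pit2 -> P1=[3,5,0,1,7,5](1) P2=[6,4,2,5,5,4](0)
Move 3: P1 pit0 -> P1=[0,6,1,2,7,5](1) P2=[6,4,2,5,5,4](0)
Move 4: P2 pit0 -> P1=[0,6,1,2,7,5](1) P2=[0,5,3,6,6,5](1)
Move 5: P2 pit5 -> P1=[1,7,2,3,7,5](1) P2=[0,5,3,6,6,0](2)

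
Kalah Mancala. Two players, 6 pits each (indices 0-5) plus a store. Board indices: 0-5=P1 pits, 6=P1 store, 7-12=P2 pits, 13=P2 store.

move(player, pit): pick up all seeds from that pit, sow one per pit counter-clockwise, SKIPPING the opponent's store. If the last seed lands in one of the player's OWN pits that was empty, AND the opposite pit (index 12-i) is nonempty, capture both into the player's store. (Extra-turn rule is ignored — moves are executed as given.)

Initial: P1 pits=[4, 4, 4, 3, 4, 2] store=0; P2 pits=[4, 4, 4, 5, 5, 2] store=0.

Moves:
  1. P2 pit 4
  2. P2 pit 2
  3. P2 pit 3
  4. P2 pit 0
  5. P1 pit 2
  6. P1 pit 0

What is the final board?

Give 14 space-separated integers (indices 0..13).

Answer: 0 7 1 5 6 4 2 1 6 1 1 3 5 3

Derivation:
Move 1: P2 pit4 -> P1=[5,5,5,3,4,2](0) P2=[4,4,4,5,0,3](1)
Move 2: P2 pit2 -> P1=[5,5,5,3,4,2](0) P2=[4,4,0,6,1,4](2)
Move 3: P2 pit3 -> P1=[6,6,6,3,4,2](0) P2=[4,4,0,0,2,5](3)
Move 4: P2 pit0 -> P1=[6,6,6,3,4,2](0) P2=[0,5,1,1,3,5](3)
Move 5: P1 pit2 -> P1=[6,6,0,4,5,3](1) P2=[1,6,1,1,3,5](3)
Move 6: P1 pit0 -> P1=[0,7,1,5,6,4](2) P2=[1,6,1,1,3,5](3)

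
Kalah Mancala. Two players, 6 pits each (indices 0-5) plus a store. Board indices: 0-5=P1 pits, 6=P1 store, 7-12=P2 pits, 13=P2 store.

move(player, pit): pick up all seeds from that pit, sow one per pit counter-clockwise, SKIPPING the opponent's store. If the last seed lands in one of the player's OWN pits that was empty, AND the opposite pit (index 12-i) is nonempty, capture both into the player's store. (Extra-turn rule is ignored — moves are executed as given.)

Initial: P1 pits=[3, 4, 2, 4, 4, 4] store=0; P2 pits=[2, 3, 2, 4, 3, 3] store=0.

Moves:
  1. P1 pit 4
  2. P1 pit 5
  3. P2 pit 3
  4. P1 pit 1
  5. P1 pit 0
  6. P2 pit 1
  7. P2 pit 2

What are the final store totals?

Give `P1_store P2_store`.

Answer: 3 3

Derivation:
Move 1: P1 pit4 -> P1=[3,4,2,4,0,5](1) P2=[3,4,2,4,3,3](0)
Move 2: P1 pit5 -> P1=[3,4,2,4,0,0](2) P2=[4,5,3,5,3,3](0)
Move 3: P2 pit3 -> P1=[4,5,2,4,0,0](2) P2=[4,5,3,0,4,4](1)
Move 4: P1 pit1 -> P1=[4,0,3,5,1,1](3) P2=[4,5,3,0,4,4](1)
Move 5: P1 pit0 -> P1=[0,1,4,6,2,1](3) P2=[4,5,3,0,4,4](1)
Move 6: P2 pit1 -> P1=[0,1,4,6,2,1](3) P2=[4,0,4,1,5,5](2)
Move 7: P2 pit2 -> P1=[0,1,4,6,2,1](3) P2=[4,0,0,2,6,6](3)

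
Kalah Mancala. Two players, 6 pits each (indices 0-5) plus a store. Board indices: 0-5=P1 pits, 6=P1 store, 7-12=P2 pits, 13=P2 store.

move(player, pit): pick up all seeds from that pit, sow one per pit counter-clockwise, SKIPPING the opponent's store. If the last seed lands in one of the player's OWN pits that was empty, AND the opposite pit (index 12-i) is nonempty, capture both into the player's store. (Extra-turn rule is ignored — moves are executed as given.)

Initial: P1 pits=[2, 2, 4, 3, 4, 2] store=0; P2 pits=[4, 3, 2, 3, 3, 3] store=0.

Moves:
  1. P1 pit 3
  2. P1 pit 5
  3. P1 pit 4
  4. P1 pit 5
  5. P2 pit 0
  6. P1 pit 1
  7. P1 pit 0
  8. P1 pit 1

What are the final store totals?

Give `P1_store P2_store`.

Move 1: P1 pit3 -> P1=[2,2,4,0,5,3](1) P2=[4,3,2,3,3,3](0)
Move 2: P1 pit5 -> P1=[2,2,4,0,5,0](2) P2=[5,4,2,3,3,3](0)
Move 3: P1 pit4 -> P1=[2,2,4,0,0,1](3) P2=[6,5,3,3,3,3](0)
Move 4: P1 pit5 -> P1=[2,2,4,0,0,0](4) P2=[6,5,3,3,3,3](0)
Move 5: P2 pit0 -> P1=[2,2,4,0,0,0](4) P2=[0,6,4,4,4,4](1)
Move 6: P1 pit1 -> P1=[2,0,5,0,0,0](9) P2=[0,6,0,4,4,4](1)
Move 7: P1 pit0 -> P1=[0,1,6,0,0,0](9) P2=[0,6,0,4,4,4](1)
Move 8: P1 pit1 -> P1=[0,0,7,0,0,0](9) P2=[0,6,0,4,4,4](1)

Answer: 9 1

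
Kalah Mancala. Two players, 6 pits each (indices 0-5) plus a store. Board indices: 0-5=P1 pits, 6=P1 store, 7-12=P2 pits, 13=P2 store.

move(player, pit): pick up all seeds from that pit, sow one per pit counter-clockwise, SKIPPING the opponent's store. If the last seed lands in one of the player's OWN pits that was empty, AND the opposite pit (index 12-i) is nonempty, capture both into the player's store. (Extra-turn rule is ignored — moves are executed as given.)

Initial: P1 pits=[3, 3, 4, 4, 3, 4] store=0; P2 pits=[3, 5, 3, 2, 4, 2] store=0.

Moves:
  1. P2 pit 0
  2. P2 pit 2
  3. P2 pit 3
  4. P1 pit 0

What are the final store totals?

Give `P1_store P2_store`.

Answer: 0 2

Derivation:
Move 1: P2 pit0 -> P1=[3,3,4,4,3,4](0) P2=[0,6,4,3,4,2](0)
Move 2: P2 pit2 -> P1=[3,3,4,4,3,4](0) P2=[0,6,0,4,5,3](1)
Move 3: P2 pit3 -> P1=[4,3,4,4,3,4](0) P2=[0,6,0,0,6,4](2)
Move 4: P1 pit0 -> P1=[0,4,5,5,4,4](0) P2=[0,6,0,0,6,4](2)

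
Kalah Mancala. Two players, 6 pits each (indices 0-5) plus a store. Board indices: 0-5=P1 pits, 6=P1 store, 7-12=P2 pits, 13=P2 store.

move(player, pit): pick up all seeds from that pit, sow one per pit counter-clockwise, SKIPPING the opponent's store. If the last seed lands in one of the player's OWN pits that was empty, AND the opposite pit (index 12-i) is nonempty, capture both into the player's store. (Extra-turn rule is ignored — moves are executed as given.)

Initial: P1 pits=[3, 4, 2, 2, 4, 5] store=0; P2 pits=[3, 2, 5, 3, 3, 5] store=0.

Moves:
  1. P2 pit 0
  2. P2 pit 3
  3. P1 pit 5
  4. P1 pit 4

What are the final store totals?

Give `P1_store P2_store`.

Move 1: P2 pit0 -> P1=[3,4,2,2,4,5](0) P2=[0,3,6,4,3,5](0)
Move 2: P2 pit3 -> P1=[4,4,2,2,4,5](0) P2=[0,3,6,0,4,6](1)
Move 3: P1 pit5 -> P1=[4,4,2,2,4,0](1) P2=[1,4,7,1,4,6](1)
Move 4: P1 pit4 -> P1=[4,4,2,2,0,1](2) P2=[2,5,7,1,4,6](1)

Answer: 2 1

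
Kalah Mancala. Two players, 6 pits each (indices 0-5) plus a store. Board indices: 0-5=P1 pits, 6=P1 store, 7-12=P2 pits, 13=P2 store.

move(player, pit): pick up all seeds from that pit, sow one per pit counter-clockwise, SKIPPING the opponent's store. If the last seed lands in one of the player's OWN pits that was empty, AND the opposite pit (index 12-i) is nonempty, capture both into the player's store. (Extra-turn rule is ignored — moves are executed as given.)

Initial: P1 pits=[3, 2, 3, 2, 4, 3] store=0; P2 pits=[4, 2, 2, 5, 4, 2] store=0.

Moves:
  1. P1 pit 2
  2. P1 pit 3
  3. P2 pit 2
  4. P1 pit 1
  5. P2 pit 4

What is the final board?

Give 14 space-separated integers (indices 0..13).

Move 1: P1 pit2 -> P1=[3,2,0,3,5,4](0) P2=[4,2,2,5,4,2](0)
Move 2: P1 pit3 -> P1=[3,2,0,0,6,5](1) P2=[4,2,2,5,4,2](0)
Move 3: P2 pit2 -> P1=[3,2,0,0,6,5](1) P2=[4,2,0,6,5,2](0)
Move 4: P1 pit1 -> P1=[3,0,1,1,6,5](1) P2=[4,2,0,6,5,2](0)
Move 5: P2 pit4 -> P1=[4,1,2,1,6,5](1) P2=[4,2,0,6,0,3](1)

Answer: 4 1 2 1 6 5 1 4 2 0 6 0 3 1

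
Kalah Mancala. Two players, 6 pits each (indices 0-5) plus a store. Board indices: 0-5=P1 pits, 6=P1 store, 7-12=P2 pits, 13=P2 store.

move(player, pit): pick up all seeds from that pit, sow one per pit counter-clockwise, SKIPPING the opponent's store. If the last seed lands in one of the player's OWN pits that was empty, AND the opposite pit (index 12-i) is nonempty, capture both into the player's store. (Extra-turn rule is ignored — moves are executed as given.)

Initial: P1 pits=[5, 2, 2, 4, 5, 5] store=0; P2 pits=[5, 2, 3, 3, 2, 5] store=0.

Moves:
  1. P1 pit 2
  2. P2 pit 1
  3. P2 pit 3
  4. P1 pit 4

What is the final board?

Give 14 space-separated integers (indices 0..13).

Move 1: P1 pit2 -> P1=[5,2,0,5,6,5](0) P2=[5,2,3,3,2,5](0)
Move 2: P2 pit1 -> P1=[5,2,0,5,6,5](0) P2=[5,0,4,4,2,5](0)
Move 3: P2 pit3 -> P1=[6,2,0,5,6,5](0) P2=[5,0,4,0,3,6](1)
Move 4: P1 pit4 -> P1=[6,2,0,5,0,6](1) P2=[6,1,5,1,3,6](1)

Answer: 6 2 0 5 0 6 1 6 1 5 1 3 6 1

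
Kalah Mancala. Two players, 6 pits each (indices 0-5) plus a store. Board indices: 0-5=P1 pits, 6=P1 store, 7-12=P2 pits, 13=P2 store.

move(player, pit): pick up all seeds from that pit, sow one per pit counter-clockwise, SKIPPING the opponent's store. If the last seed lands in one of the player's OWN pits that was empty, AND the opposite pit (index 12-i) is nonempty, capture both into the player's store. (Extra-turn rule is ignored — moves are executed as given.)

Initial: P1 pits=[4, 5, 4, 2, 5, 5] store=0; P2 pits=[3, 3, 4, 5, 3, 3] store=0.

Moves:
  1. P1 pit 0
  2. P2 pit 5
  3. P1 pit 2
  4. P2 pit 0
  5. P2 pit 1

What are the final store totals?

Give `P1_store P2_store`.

Move 1: P1 pit0 -> P1=[0,6,5,3,6,5](0) P2=[3,3,4,5,3,3](0)
Move 2: P2 pit5 -> P1=[1,7,5,3,6,5](0) P2=[3,3,4,5,3,0](1)
Move 3: P1 pit2 -> P1=[1,7,0,4,7,6](1) P2=[4,3,4,5,3,0](1)
Move 4: P2 pit0 -> P1=[1,7,0,4,7,6](1) P2=[0,4,5,6,4,0](1)
Move 5: P2 pit1 -> P1=[0,7,0,4,7,6](1) P2=[0,0,6,7,5,0](3)

Answer: 1 3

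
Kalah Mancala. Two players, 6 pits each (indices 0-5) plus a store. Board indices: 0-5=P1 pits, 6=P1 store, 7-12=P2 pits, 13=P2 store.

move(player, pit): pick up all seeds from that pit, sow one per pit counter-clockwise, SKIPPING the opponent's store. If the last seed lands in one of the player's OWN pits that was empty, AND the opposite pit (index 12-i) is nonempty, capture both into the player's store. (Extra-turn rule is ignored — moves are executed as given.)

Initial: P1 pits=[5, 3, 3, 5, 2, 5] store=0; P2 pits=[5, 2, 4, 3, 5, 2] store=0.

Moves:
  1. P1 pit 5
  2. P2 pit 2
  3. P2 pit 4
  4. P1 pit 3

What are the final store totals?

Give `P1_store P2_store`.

Answer: 2 2

Derivation:
Move 1: P1 pit5 -> P1=[5,3,3,5,2,0](1) P2=[6,3,5,4,5,2](0)
Move 2: P2 pit2 -> P1=[6,3,3,5,2,0](1) P2=[6,3,0,5,6,3](1)
Move 3: P2 pit4 -> P1=[7,4,4,6,2,0](1) P2=[6,3,0,5,0,4](2)
Move 4: P1 pit3 -> P1=[7,4,4,0,3,1](2) P2=[7,4,1,5,0,4](2)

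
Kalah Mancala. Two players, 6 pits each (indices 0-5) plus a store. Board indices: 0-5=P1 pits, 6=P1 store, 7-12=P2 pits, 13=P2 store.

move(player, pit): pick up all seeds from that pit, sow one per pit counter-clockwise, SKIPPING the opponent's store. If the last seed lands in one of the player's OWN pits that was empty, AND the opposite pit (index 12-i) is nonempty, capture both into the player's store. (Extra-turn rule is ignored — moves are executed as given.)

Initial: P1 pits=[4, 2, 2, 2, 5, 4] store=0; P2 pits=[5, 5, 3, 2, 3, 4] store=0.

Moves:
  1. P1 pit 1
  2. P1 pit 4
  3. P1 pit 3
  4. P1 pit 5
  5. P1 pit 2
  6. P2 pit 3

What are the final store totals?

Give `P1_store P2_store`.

Answer: 11 1

Derivation:
Move 1: P1 pit1 -> P1=[4,0,3,3,5,4](0) P2=[5,5,3,2,3,4](0)
Move 2: P1 pit4 -> P1=[4,0,3,3,0,5](1) P2=[6,6,4,2,3,4](0)
Move 3: P1 pit3 -> P1=[4,0,3,0,1,6](2) P2=[6,6,4,2,3,4](0)
Move 4: P1 pit5 -> P1=[4,0,3,0,1,0](3) P2=[7,7,5,3,4,4](0)
Move 5: P1 pit2 -> P1=[4,0,0,1,2,0](11) P2=[0,7,5,3,4,4](0)
Move 6: P2 pit3 -> P1=[4,0,0,1,2,0](11) P2=[0,7,5,0,5,5](1)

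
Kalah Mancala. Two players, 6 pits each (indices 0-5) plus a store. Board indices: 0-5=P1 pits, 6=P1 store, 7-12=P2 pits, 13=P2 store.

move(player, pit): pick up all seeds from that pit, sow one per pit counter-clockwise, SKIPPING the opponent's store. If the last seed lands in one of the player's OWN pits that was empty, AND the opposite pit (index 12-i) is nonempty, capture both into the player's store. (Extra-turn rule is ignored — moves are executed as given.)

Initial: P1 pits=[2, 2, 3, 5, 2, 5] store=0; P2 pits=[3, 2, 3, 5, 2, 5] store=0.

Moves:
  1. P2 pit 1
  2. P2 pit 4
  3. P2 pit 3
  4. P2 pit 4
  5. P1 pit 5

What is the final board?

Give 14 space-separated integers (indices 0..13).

Answer: 3 3 4 5 2 0 1 4 1 5 1 0 8 2

Derivation:
Move 1: P2 pit1 -> P1=[2,2,3,5,2,5](0) P2=[3,0,4,6,2,5](0)
Move 2: P2 pit4 -> P1=[2,2,3,5,2,5](0) P2=[3,0,4,6,0,6](1)
Move 3: P2 pit3 -> P1=[3,3,4,5,2,5](0) P2=[3,0,4,0,1,7](2)
Move 4: P2 pit4 -> P1=[3,3,4,5,2,5](0) P2=[3,0,4,0,0,8](2)
Move 5: P1 pit5 -> P1=[3,3,4,5,2,0](1) P2=[4,1,5,1,0,8](2)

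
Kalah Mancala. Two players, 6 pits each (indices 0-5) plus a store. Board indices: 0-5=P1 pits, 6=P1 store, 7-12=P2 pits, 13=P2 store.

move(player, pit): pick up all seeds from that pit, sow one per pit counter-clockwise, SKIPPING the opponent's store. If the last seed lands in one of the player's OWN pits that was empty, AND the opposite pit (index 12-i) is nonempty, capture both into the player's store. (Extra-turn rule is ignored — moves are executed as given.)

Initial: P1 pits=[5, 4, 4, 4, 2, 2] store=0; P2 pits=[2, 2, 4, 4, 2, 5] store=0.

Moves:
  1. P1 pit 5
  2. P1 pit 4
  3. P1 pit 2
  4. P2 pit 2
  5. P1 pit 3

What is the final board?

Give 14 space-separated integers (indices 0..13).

Answer: 5 4 0 0 2 3 4 4 3 0 5 3 6 1

Derivation:
Move 1: P1 pit5 -> P1=[5,4,4,4,2,0](1) P2=[3,2,4,4,2,5](0)
Move 2: P1 pit4 -> P1=[5,4,4,4,0,1](2) P2=[3,2,4,4,2,5](0)
Move 3: P1 pit2 -> P1=[5,4,0,5,1,2](3) P2=[3,2,4,4,2,5](0)
Move 4: P2 pit2 -> P1=[5,4,0,5,1,2](3) P2=[3,2,0,5,3,6](1)
Move 5: P1 pit3 -> P1=[5,4,0,0,2,3](4) P2=[4,3,0,5,3,6](1)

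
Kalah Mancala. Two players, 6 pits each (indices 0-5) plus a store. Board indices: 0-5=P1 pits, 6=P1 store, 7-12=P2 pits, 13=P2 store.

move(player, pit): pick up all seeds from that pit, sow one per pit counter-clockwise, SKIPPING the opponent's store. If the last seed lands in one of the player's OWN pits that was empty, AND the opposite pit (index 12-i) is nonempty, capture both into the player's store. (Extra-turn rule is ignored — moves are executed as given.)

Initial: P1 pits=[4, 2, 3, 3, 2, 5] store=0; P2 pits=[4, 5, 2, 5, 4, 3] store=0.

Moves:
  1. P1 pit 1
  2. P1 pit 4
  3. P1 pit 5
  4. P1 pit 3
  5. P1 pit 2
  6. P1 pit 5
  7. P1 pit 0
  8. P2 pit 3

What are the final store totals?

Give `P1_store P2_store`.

Move 1: P1 pit1 -> P1=[4,0,4,4,2,5](0) P2=[4,5,2,5,4,3](0)
Move 2: P1 pit4 -> P1=[4,0,4,4,0,6](1) P2=[4,5,2,5,4,3](0)
Move 3: P1 pit5 -> P1=[4,0,4,4,0,0](2) P2=[5,6,3,6,5,3](0)
Move 4: P1 pit3 -> P1=[4,0,4,0,1,1](3) P2=[6,6,3,6,5,3](0)
Move 5: P1 pit2 -> P1=[4,0,0,1,2,2](4) P2=[6,6,3,6,5,3](0)
Move 6: P1 pit5 -> P1=[4,0,0,1,2,0](5) P2=[7,6,3,6,5,3](0)
Move 7: P1 pit0 -> P1=[0,1,1,2,3,0](5) P2=[7,6,3,6,5,3](0)
Move 8: P2 pit3 -> P1=[1,2,2,2,3,0](5) P2=[7,6,3,0,6,4](1)

Answer: 5 1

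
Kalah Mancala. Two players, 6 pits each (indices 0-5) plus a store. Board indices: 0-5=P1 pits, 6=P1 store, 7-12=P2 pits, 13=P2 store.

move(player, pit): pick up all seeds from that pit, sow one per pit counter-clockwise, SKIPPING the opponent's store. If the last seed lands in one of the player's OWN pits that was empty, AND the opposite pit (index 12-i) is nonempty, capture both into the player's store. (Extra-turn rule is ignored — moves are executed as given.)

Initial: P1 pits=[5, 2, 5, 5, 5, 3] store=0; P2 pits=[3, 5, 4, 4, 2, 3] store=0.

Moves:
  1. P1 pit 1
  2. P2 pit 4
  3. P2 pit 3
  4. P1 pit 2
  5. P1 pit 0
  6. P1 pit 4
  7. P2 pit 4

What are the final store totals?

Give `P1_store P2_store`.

Move 1: P1 pit1 -> P1=[5,0,6,6,5,3](0) P2=[3,5,4,4,2,3](0)
Move 2: P2 pit4 -> P1=[5,0,6,6,5,3](0) P2=[3,5,4,4,0,4](1)
Move 3: P2 pit3 -> P1=[6,0,6,6,5,3](0) P2=[3,5,4,0,1,5](2)
Move 4: P1 pit2 -> P1=[6,0,0,7,6,4](1) P2=[4,6,4,0,1,5](2)
Move 5: P1 pit0 -> P1=[0,1,1,8,7,5](2) P2=[4,6,4,0,1,5](2)
Move 6: P1 pit4 -> P1=[0,1,1,8,0,6](3) P2=[5,7,5,1,2,5](2)
Move 7: P2 pit4 -> P1=[0,1,1,8,0,6](3) P2=[5,7,5,1,0,6](3)

Answer: 3 3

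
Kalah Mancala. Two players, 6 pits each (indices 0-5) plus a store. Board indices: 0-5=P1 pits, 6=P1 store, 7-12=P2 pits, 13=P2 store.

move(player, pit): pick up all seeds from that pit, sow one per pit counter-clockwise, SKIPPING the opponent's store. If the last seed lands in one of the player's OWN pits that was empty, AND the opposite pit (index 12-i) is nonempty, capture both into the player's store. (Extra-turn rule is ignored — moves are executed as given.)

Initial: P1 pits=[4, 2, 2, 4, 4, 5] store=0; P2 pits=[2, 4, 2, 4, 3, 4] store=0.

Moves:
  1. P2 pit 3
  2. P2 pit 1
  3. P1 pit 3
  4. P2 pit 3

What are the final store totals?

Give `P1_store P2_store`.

Move 1: P2 pit3 -> P1=[5,2,2,4,4,5](0) P2=[2,4,2,0,4,5](1)
Move 2: P2 pit1 -> P1=[5,2,2,4,4,5](0) P2=[2,0,3,1,5,6](1)
Move 3: P1 pit3 -> P1=[5,2,2,0,5,6](1) P2=[3,0,3,1,5,6](1)
Move 4: P2 pit3 -> P1=[5,2,2,0,5,6](1) P2=[3,0,3,0,6,6](1)

Answer: 1 1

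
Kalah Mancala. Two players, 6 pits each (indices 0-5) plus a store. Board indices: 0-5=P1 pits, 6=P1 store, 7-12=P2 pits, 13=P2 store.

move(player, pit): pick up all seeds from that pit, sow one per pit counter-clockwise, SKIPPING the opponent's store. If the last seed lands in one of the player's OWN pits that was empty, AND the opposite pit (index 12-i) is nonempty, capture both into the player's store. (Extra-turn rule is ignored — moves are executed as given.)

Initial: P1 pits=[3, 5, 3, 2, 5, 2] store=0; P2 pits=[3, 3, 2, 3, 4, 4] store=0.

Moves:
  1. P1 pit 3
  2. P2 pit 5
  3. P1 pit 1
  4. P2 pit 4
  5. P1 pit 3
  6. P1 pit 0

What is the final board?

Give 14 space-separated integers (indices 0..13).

Move 1: P1 pit3 -> P1=[3,5,3,0,6,3](0) P2=[3,3,2,3,4,4](0)
Move 2: P2 pit5 -> P1=[4,6,4,0,6,3](0) P2=[3,3,2,3,4,0](1)
Move 3: P1 pit1 -> P1=[4,0,5,1,7,4](1) P2=[4,3,2,3,4,0](1)
Move 4: P2 pit4 -> P1=[5,1,5,1,7,4](1) P2=[4,3,2,3,0,1](2)
Move 5: P1 pit3 -> P1=[5,1,5,0,8,4](1) P2=[4,3,2,3,0,1](2)
Move 6: P1 pit0 -> P1=[0,2,6,1,9,5](1) P2=[4,3,2,3,0,1](2)

Answer: 0 2 6 1 9 5 1 4 3 2 3 0 1 2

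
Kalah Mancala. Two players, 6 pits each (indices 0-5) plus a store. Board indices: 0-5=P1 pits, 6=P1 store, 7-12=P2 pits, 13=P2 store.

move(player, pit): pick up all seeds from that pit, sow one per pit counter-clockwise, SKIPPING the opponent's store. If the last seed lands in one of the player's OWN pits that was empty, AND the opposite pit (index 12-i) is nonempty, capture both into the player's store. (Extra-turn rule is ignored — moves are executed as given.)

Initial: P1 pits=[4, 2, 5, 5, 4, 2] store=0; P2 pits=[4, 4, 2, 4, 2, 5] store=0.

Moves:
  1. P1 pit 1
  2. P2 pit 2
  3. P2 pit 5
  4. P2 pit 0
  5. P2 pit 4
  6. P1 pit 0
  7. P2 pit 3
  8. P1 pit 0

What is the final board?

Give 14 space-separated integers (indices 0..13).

Move 1: P1 pit1 -> P1=[4,0,6,6,4,2](0) P2=[4,4,2,4,2,5](0)
Move 2: P2 pit2 -> P1=[4,0,6,6,4,2](0) P2=[4,4,0,5,3,5](0)
Move 3: P2 pit5 -> P1=[5,1,7,7,4,2](0) P2=[4,4,0,5,3,0](1)
Move 4: P2 pit0 -> P1=[5,1,7,7,4,2](0) P2=[0,5,1,6,4,0](1)
Move 5: P2 pit4 -> P1=[6,2,7,7,4,2](0) P2=[0,5,1,6,0,1](2)
Move 6: P1 pit0 -> P1=[0,3,8,8,5,3](1) P2=[0,5,1,6,0,1](2)
Move 7: P2 pit3 -> P1=[1,4,9,8,5,3](1) P2=[0,5,1,0,1,2](3)
Move 8: P1 pit0 -> P1=[0,5,9,8,5,3](1) P2=[0,5,1,0,1,2](3)

Answer: 0 5 9 8 5 3 1 0 5 1 0 1 2 3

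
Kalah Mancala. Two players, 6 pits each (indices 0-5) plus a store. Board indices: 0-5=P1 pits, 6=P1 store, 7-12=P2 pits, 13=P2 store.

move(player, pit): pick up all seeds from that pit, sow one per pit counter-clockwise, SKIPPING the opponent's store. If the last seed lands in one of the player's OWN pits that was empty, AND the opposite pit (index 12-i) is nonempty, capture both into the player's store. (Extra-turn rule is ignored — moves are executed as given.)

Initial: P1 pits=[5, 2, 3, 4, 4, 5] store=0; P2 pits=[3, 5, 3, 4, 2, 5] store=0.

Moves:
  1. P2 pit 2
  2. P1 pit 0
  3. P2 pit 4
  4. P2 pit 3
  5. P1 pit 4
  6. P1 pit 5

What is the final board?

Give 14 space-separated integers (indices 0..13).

Answer: 2 4 4 5 0 0 2 5 7 2 1 2 9 2

Derivation:
Move 1: P2 pit2 -> P1=[5,2,3,4,4,5](0) P2=[3,5,0,5,3,6](0)
Move 2: P1 pit0 -> P1=[0,3,4,5,5,6](0) P2=[3,5,0,5,3,6](0)
Move 3: P2 pit4 -> P1=[1,3,4,5,5,6](0) P2=[3,5,0,5,0,7](1)
Move 4: P2 pit3 -> P1=[2,4,4,5,5,6](0) P2=[3,5,0,0,1,8](2)
Move 5: P1 pit4 -> P1=[2,4,4,5,0,7](1) P2=[4,6,1,0,1,8](2)
Move 6: P1 pit5 -> P1=[2,4,4,5,0,0](2) P2=[5,7,2,1,2,9](2)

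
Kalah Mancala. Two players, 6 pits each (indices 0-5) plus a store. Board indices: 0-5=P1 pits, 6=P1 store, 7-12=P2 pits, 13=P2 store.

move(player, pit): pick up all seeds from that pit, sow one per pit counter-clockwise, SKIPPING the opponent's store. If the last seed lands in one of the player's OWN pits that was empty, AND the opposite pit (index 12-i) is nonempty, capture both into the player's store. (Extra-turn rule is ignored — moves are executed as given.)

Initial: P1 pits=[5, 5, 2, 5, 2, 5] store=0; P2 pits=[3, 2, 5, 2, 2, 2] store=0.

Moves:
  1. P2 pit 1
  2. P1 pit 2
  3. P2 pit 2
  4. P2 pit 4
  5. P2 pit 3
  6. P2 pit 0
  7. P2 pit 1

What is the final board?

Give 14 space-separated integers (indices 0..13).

Answer: 8 6 0 6 3 5 0 0 0 2 1 1 5 3

Derivation:
Move 1: P2 pit1 -> P1=[5,5,2,5,2,5](0) P2=[3,0,6,3,2,2](0)
Move 2: P1 pit2 -> P1=[5,5,0,6,3,5](0) P2=[3,0,6,3,2,2](0)
Move 3: P2 pit2 -> P1=[6,6,0,6,3,5](0) P2=[3,0,0,4,3,3](1)
Move 4: P2 pit4 -> P1=[7,6,0,6,3,5](0) P2=[3,0,0,4,0,4](2)
Move 5: P2 pit3 -> P1=[8,6,0,6,3,5](0) P2=[3,0,0,0,1,5](3)
Move 6: P2 pit0 -> P1=[8,6,0,6,3,5](0) P2=[0,1,1,1,1,5](3)
Move 7: P2 pit1 -> P1=[8,6,0,6,3,5](0) P2=[0,0,2,1,1,5](3)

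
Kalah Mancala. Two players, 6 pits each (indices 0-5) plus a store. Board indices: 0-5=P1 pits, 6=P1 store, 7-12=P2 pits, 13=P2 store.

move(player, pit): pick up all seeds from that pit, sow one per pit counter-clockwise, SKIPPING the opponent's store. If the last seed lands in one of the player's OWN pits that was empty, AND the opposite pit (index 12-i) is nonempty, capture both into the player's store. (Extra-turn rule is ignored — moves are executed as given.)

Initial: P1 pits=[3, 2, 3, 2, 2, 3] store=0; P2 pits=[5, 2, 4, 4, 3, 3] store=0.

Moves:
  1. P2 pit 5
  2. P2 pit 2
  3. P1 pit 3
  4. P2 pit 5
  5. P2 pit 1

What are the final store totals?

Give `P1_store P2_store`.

Answer: 0 3

Derivation:
Move 1: P2 pit5 -> P1=[4,3,3,2,2,3](0) P2=[5,2,4,4,3,0](1)
Move 2: P2 pit2 -> P1=[4,3,3,2,2,3](0) P2=[5,2,0,5,4,1](2)
Move 3: P1 pit3 -> P1=[4,3,3,0,3,4](0) P2=[5,2,0,5,4,1](2)
Move 4: P2 pit5 -> P1=[4,3,3,0,3,4](0) P2=[5,2,0,5,4,0](3)
Move 5: P2 pit1 -> P1=[4,3,3,0,3,4](0) P2=[5,0,1,6,4,0](3)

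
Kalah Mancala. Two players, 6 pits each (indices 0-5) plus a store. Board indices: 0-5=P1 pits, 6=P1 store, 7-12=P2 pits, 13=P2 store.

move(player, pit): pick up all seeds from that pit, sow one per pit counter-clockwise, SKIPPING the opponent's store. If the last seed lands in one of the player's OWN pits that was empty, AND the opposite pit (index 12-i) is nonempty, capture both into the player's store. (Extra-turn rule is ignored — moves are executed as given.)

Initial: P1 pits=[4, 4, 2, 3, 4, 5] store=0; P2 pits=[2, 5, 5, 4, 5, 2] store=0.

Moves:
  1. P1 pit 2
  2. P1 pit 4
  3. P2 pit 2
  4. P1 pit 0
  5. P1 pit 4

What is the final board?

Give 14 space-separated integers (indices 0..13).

Move 1: P1 pit2 -> P1=[4,4,0,4,5,5](0) P2=[2,5,5,4,5,2](0)
Move 2: P1 pit4 -> P1=[4,4,0,4,0,6](1) P2=[3,6,6,4,5,2](0)
Move 3: P2 pit2 -> P1=[5,5,0,4,0,6](1) P2=[3,6,0,5,6,3](1)
Move 4: P1 pit0 -> P1=[0,6,1,5,1,7](1) P2=[3,6,0,5,6,3](1)
Move 5: P1 pit4 -> P1=[0,6,1,5,0,8](1) P2=[3,6,0,5,6,3](1)

Answer: 0 6 1 5 0 8 1 3 6 0 5 6 3 1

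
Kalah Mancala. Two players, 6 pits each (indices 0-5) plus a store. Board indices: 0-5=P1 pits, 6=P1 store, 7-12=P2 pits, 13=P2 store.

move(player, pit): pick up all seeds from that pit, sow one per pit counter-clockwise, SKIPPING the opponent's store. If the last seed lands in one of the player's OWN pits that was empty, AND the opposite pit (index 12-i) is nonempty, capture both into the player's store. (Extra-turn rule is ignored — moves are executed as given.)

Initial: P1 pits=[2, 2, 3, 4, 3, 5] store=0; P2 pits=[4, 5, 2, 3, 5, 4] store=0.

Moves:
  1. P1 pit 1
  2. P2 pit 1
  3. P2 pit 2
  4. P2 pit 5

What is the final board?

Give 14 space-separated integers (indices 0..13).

Move 1: P1 pit1 -> P1=[2,0,4,5,3,5](0) P2=[4,5,2,3,5,4](0)
Move 2: P2 pit1 -> P1=[2,0,4,5,3,5](0) P2=[4,0,3,4,6,5](1)
Move 3: P2 pit2 -> P1=[2,0,4,5,3,5](0) P2=[4,0,0,5,7,6](1)
Move 4: P2 pit5 -> P1=[3,1,5,6,4,5](0) P2=[4,0,0,5,7,0](2)

Answer: 3 1 5 6 4 5 0 4 0 0 5 7 0 2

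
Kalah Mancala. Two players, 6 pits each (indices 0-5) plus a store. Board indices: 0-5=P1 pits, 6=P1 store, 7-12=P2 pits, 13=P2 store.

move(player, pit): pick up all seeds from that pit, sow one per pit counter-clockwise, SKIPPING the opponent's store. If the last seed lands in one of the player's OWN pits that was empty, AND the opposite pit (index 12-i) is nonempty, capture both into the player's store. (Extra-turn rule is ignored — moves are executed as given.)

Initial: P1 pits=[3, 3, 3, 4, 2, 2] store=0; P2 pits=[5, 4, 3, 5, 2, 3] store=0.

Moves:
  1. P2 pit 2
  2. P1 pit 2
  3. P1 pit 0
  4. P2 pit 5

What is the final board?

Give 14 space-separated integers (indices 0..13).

Move 1: P2 pit2 -> P1=[3,3,3,4,2,2](0) P2=[5,4,0,6,3,4](0)
Move 2: P1 pit2 -> P1=[3,3,0,5,3,3](0) P2=[5,4,0,6,3,4](0)
Move 3: P1 pit0 -> P1=[0,4,1,6,3,3](0) P2=[5,4,0,6,3,4](0)
Move 4: P2 pit5 -> P1=[1,5,2,6,3,3](0) P2=[5,4,0,6,3,0](1)

Answer: 1 5 2 6 3 3 0 5 4 0 6 3 0 1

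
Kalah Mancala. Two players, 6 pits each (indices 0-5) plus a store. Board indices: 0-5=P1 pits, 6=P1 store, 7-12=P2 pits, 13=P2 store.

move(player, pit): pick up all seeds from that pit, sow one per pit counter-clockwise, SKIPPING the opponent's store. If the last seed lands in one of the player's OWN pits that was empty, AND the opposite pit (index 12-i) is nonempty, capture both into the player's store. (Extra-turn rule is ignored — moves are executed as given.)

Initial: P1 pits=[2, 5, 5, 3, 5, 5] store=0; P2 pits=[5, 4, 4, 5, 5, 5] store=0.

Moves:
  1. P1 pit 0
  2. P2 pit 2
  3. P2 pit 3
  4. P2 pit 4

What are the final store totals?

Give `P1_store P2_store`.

Move 1: P1 pit0 -> P1=[0,6,6,3,5,5](0) P2=[5,4,4,5,5,5](0)
Move 2: P2 pit2 -> P1=[0,6,6,3,5,5](0) P2=[5,4,0,6,6,6](1)
Move 3: P2 pit3 -> P1=[1,7,7,3,5,5](0) P2=[5,4,0,0,7,7](2)
Move 4: P2 pit4 -> P1=[2,8,8,4,6,5](0) P2=[5,4,0,0,0,8](3)

Answer: 0 3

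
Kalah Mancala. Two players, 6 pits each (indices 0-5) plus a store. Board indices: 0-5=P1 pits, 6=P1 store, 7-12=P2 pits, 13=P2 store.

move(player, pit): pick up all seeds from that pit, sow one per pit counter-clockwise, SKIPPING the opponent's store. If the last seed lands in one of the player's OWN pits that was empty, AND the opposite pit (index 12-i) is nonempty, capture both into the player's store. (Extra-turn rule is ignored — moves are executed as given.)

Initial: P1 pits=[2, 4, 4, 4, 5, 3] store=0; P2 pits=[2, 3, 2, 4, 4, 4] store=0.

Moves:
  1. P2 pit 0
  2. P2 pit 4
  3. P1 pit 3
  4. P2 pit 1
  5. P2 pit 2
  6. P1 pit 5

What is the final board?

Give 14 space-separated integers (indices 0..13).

Answer: 3 5 4 0 6 0 2 2 1 1 6 2 7 2

Derivation:
Move 1: P2 pit0 -> P1=[2,4,4,4,5,3](0) P2=[0,4,3,4,4,4](0)
Move 2: P2 pit4 -> P1=[3,5,4,4,5,3](0) P2=[0,4,3,4,0,5](1)
Move 3: P1 pit3 -> P1=[3,5,4,0,6,4](1) P2=[1,4,3,4,0,5](1)
Move 4: P2 pit1 -> P1=[3,5,4,0,6,4](1) P2=[1,0,4,5,1,6](1)
Move 5: P2 pit2 -> P1=[3,5,4,0,6,4](1) P2=[1,0,0,6,2,7](2)
Move 6: P1 pit5 -> P1=[3,5,4,0,6,0](2) P2=[2,1,1,6,2,7](2)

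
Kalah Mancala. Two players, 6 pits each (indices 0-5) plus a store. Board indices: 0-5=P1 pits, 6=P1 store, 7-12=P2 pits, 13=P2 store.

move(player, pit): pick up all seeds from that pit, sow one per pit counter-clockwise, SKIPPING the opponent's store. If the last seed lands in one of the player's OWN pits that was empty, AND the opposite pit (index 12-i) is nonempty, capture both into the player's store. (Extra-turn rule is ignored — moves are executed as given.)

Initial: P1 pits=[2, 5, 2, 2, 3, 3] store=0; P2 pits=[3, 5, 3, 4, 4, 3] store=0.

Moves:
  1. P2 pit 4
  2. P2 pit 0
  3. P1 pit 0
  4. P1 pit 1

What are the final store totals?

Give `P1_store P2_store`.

Answer: 1 1

Derivation:
Move 1: P2 pit4 -> P1=[3,6,2,2,3,3](0) P2=[3,5,3,4,0,4](1)
Move 2: P2 pit0 -> P1=[3,6,2,2,3,3](0) P2=[0,6,4,5,0,4](1)
Move 3: P1 pit0 -> P1=[0,7,3,3,3,3](0) P2=[0,6,4,5,0,4](1)
Move 4: P1 pit1 -> P1=[0,0,4,4,4,4](1) P2=[1,7,4,5,0,4](1)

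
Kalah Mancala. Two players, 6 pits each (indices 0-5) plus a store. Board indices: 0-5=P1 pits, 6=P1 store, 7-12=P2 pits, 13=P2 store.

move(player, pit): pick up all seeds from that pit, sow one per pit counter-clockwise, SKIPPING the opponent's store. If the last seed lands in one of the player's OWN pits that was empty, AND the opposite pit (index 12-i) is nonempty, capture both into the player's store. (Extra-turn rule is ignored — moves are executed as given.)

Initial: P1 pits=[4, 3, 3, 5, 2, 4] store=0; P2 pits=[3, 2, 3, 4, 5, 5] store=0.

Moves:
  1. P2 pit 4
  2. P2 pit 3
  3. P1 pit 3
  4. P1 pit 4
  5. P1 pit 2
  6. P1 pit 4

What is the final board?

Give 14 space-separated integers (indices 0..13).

Answer: 6 4 0 1 0 8 3 5 3 3 0 1 7 2

Derivation:
Move 1: P2 pit4 -> P1=[5,4,4,5,2,4](0) P2=[3,2,3,4,0,6](1)
Move 2: P2 pit3 -> P1=[6,4,4,5,2,4](0) P2=[3,2,3,0,1,7](2)
Move 3: P1 pit3 -> P1=[6,4,4,0,3,5](1) P2=[4,3,3,0,1,7](2)
Move 4: P1 pit4 -> P1=[6,4,4,0,0,6](2) P2=[5,3,3,0,1,7](2)
Move 5: P1 pit2 -> P1=[6,4,0,1,1,7](3) P2=[5,3,3,0,1,7](2)
Move 6: P1 pit4 -> P1=[6,4,0,1,0,8](3) P2=[5,3,3,0,1,7](2)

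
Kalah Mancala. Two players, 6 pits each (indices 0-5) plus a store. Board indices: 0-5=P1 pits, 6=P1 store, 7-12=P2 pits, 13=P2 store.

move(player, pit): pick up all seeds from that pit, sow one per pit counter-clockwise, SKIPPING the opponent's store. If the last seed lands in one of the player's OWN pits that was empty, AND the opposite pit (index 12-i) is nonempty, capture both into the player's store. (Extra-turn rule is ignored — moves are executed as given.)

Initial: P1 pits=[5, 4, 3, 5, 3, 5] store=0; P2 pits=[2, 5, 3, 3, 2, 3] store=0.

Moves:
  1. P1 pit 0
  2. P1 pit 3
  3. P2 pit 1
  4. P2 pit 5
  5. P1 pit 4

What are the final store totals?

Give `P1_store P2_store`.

Move 1: P1 pit0 -> P1=[0,5,4,6,4,6](0) P2=[2,5,3,3,2,3](0)
Move 2: P1 pit3 -> P1=[0,5,4,0,5,7](1) P2=[3,6,4,3,2,3](0)
Move 3: P2 pit1 -> P1=[1,5,4,0,5,7](1) P2=[3,0,5,4,3,4](1)
Move 4: P2 pit5 -> P1=[2,6,5,0,5,7](1) P2=[3,0,5,4,3,0](2)
Move 5: P1 pit4 -> P1=[2,6,5,0,0,8](2) P2=[4,1,6,4,3,0](2)

Answer: 2 2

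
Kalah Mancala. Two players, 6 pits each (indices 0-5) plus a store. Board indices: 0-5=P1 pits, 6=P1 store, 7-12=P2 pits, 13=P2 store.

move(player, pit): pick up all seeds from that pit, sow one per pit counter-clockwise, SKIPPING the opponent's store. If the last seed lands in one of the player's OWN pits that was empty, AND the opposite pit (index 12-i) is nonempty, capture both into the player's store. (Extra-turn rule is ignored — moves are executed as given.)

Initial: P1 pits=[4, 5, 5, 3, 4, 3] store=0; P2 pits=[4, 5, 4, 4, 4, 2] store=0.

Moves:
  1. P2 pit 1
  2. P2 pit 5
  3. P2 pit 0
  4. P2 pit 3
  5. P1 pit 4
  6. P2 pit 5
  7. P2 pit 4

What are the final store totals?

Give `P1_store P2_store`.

Answer: 1 5

Derivation:
Move 1: P2 pit1 -> P1=[4,5,5,3,4,3](0) P2=[4,0,5,5,5,3](1)
Move 2: P2 pit5 -> P1=[5,6,5,3,4,3](0) P2=[4,0,5,5,5,0](2)
Move 3: P2 pit0 -> P1=[5,6,5,3,4,3](0) P2=[0,1,6,6,6,0](2)
Move 4: P2 pit3 -> P1=[6,7,6,3,4,3](0) P2=[0,1,6,0,7,1](3)
Move 5: P1 pit4 -> P1=[6,7,6,3,0,4](1) P2=[1,2,6,0,7,1](3)
Move 6: P2 pit5 -> P1=[6,7,6,3,0,4](1) P2=[1,2,6,0,7,0](4)
Move 7: P2 pit4 -> P1=[7,8,7,4,1,4](1) P2=[1,2,6,0,0,1](5)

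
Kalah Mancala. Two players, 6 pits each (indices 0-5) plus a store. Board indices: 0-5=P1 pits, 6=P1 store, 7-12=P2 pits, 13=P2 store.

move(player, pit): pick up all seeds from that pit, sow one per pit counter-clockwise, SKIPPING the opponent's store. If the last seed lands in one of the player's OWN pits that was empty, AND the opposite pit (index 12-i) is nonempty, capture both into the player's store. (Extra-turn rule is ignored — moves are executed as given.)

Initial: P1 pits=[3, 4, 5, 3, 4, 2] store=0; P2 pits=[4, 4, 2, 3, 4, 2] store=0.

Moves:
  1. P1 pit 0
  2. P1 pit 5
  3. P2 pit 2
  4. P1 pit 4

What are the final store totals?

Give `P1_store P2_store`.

Move 1: P1 pit0 -> P1=[0,5,6,4,4,2](0) P2=[4,4,2,3,4,2](0)
Move 2: P1 pit5 -> P1=[0,5,6,4,4,0](1) P2=[5,4,2,3,4,2](0)
Move 3: P2 pit2 -> P1=[0,5,6,4,4,0](1) P2=[5,4,0,4,5,2](0)
Move 4: P1 pit4 -> P1=[0,5,6,4,0,1](2) P2=[6,5,0,4,5,2](0)

Answer: 2 0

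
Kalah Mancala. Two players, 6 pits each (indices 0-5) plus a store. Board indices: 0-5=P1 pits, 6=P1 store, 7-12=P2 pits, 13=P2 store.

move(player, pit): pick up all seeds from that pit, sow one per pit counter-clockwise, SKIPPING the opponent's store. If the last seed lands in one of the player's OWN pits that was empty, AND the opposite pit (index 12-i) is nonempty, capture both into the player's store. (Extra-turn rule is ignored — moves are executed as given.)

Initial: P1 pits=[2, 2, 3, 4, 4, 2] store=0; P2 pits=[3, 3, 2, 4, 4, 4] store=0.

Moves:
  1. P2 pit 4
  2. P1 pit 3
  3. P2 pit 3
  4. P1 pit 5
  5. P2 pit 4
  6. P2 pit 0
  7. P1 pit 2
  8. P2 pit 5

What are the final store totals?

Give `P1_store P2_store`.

Answer: 2 6

Derivation:
Move 1: P2 pit4 -> P1=[3,3,3,4,4,2](0) P2=[3,3,2,4,0,5](1)
Move 2: P1 pit3 -> P1=[3,3,3,0,5,3](1) P2=[4,3,2,4,0,5](1)
Move 3: P2 pit3 -> P1=[4,3,3,0,5,3](1) P2=[4,3,2,0,1,6](2)
Move 4: P1 pit5 -> P1=[4,3,3,0,5,0](2) P2=[5,4,2,0,1,6](2)
Move 5: P2 pit4 -> P1=[4,3,3,0,5,0](2) P2=[5,4,2,0,0,7](2)
Move 6: P2 pit0 -> P1=[4,3,3,0,5,0](2) P2=[0,5,3,1,1,8](2)
Move 7: P1 pit2 -> P1=[4,3,0,1,6,1](2) P2=[0,5,3,1,1,8](2)
Move 8: P2 pit5 -> P1=[5,4,1,2,7,0](2) P2=[0,5,3,1,1,0](6)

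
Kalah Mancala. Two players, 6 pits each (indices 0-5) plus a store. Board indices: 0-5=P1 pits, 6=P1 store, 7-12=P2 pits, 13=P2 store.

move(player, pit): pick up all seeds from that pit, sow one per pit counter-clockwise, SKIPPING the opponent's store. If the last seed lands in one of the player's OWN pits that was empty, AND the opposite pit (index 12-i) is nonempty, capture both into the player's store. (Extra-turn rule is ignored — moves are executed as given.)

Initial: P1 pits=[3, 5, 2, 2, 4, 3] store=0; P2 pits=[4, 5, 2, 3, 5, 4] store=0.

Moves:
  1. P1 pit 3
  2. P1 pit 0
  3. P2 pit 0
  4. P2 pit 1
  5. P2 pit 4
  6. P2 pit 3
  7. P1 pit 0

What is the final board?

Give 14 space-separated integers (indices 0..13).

Answer: 0 9 5 2 6 4 3 0 0 2 0 1 7 3

Derivation:
Move 1: P1 pit3 -> P1=[3,5,2,0,5,4](0) P2=[4,5,2,3,5,4](0)
Move 2: P1 pit0 -> P1=[0,6,3,0,5,4](3) P2=[4,5,0,3,5,4](0)
Move 3: P2 pit0 -> P1=[0,6,3,0,5,4](3) P2=[0,6,1,4,6,4](0)
Move 4: P2 pit1 -> P1=[1,6,3,0,5,4](3) P2=[0,0,2,5,7,5](1)
Move 5: P2 pit4 -> P1=[2,7,4,1,6,4](3) P2=[0,0,2,5,0,6](2)
Move 6: P2 pit3 -> P1=[3,8,4,1,6,4](3) P2=[0,0,2,0,1,7](3)
Move 7: P1 pit0 -> P1=[0,9,5,2,6,4](3) P2=[0,0,2,0,1,7](3)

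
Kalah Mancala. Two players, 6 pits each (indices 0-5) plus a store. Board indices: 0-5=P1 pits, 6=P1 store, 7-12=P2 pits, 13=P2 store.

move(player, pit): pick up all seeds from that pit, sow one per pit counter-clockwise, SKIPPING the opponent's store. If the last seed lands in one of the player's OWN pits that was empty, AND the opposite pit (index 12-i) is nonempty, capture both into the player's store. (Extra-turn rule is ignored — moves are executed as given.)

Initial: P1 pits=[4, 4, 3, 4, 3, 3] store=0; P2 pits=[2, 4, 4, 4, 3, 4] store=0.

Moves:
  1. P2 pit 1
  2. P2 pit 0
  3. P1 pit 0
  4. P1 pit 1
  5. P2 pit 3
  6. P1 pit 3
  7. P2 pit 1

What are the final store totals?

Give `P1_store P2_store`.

Answer: 2 7

Derivation:
Move 1: P2 pit1 -> P1=[4,4,3,4,3,3](0) P2=[2,0,5,5,4,5](0)
Move 2: P2 pit0 -> P1=[4,4,3,4,3,3](0) P2=[0,1,6,5,4,5](0)
Move 3: P1 pit0 -> P1=[0,5,4,5,4,3](0) P2=[0,1,6,5,4,5](0)
Move 4: P1 pit1 -> P1=[0,0,5,6,5,4](1) P2=[0,1,6,5,4,5](0)
Move 5: P2 pit3 -> P1=[1,1,5,6,5,4](1) P2=[0,1,6,0,5,6](1)
Move 6: P1 pit3 -> P1=[1,1,5,0,6,5](2) P2=[1,2,7,0,5,6](1)
Move 7: P2 pit1 -> P1=[1,1,0,0,6,5](2) P2=[1,0,8,0,5,6](7)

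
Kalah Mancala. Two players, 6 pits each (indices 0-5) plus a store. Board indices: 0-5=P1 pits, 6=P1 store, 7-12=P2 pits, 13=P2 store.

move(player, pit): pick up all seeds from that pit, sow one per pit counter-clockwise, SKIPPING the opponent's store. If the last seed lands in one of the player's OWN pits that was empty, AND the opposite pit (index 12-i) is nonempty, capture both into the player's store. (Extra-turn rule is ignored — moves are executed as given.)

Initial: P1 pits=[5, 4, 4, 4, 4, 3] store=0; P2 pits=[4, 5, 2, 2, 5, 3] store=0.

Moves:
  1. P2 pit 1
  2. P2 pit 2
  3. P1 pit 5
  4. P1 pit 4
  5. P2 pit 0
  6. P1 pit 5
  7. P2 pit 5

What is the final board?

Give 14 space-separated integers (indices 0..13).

Answer: 6 5 5 5 1 0 3 0 3 1 5 8 0 3

Derivation:
Move 1: P2 pit1 -> P1=[5,4,4,4,4,3](0) P2=[4,0,3,3,6,4](1)
Move 2: P2 pit2 -> P1=[5,4,4,4,4,3](0) P2=[4,0,0,4,7,5](1)
Move 3: P1 pit5 -> P1=[5,4,4,4,4,0](1) P2=[5,1,0,4,7,5](1)
Move 4: P1 pit4 -> P1=[5,4,4,4,0,1](2) P2=[6,2,0,4,7,5](1)
Move 5: P2 pit0 -> P1=[5,4,4,4,0,1](2) P2=[0,3,1,5,8,6](2)
Move 6: P1 pit5 -> P1=[5,4,4,4,0,0](3) P2=[0,3,1,5,8,6](2)
Move 7: P2 pit5 -> P1=[6,5,5,5,1,0](3) P2=[0,3,1,5,8,0](3)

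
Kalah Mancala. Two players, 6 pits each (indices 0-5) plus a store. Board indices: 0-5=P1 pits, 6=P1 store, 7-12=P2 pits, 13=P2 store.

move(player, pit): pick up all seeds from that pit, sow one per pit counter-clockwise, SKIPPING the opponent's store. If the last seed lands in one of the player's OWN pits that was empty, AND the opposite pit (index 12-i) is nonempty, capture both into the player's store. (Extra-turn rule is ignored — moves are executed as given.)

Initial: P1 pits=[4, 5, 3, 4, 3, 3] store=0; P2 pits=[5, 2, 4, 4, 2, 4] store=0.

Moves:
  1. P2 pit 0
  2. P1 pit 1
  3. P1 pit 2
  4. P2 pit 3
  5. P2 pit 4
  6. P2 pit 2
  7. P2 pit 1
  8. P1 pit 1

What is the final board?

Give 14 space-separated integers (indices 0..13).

Answer: 7 0 1 7 5 5 2 0 0 1 2 2 8 3

Derivation:
Move 1: P2 pit0 -> P1=[4,5,3,4,3,3](0) P2=[0,3,5,5,3,5](0)
Move 2: P1 pit1 -> P1=[4,0,4,5,4,4](1) P2=[0,3,5,5,3,5](0)
Move 3: P1 pit2 -> P1=[4,0,0,6,5,5](2) P2=[0,3,5,5,3,5](0)
Move 4: P2 pit3 -> P1=[5,1,0,6,5,5](2) P2=[0,3,5,0,4,6](1)
Move 5: P2 pit4 -> P1=[6,2,0,6,5,5](2) P2=[0,3,5,0,0,7](2)
Move 6: P2 pit2 -> P1=[7,2,0,6,5,5](2) P2=[0,3,0,1,1,8](3)
Move 7: P2 pit1 -> P1=[7,2,0,6,5,5](2) P2=[0,0,1,2,2,8](3)
Move 8: P1 pit1 -> P1=[7,0,1,7,5,5](2) P2=[0,0,1,2,2,8](3)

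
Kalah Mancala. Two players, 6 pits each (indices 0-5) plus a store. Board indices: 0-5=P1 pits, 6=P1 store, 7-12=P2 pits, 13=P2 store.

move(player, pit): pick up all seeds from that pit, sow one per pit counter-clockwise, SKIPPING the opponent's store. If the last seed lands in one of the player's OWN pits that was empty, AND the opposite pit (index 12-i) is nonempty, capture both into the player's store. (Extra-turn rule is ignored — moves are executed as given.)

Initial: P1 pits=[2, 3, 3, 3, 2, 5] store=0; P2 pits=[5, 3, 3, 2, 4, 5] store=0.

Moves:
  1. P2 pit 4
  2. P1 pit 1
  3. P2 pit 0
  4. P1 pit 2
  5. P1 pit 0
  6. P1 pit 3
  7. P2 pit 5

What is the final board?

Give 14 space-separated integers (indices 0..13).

Move 1: P2 pit4 -> P1=[3,4,3,3,2,5](0) P2=[5,3,3,2,0,6](1)
Move 2: P1 pit1 -> P1=[3,0,4,4,3,6](0) P2=[5,3,3,2,0,6](1)
Move 3: P2 pit0 -> P1=[3,0,4,4,3,6](0) P2=[0,4,4,3,1,7](1)
Move 4: P1 pit2 -> P1=[3,0,0,5,4,7](1) P2=[0,4,4,3,1,7](1)
Move 5: P1 pit0 -> P1=[0,1,1,6,4,7](1) P2=[0,4,4,3,1,7](1)
Move 6: P1 pit3 -> P1=[0,1,1,0,5,8](2) P2=[1,5,5,3,1,7](1)
Move 7: P2 pit5 -> P1=[1,2,2,1,6,9](2) P2=[1,5,5,3,1,0](2)

Answer: 1 2 2 1 6 9 2 1 5 5 3 1 0 2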